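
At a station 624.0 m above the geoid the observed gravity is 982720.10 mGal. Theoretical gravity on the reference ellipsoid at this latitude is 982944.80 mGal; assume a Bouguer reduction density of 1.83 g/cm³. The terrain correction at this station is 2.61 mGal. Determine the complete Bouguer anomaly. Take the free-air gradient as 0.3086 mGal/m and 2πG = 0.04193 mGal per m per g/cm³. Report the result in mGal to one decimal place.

Free-air correction = 0.3086 × 624.0 = 192.57 mGal
Free-air anomaly = 982720.10 − 982944.80 + (192.57) = -32.13 mGal
Bouguer slab correction = 0.04193 × 1.83 × 624.0 = 47.88 mGal
Simple Bouguer anomaly = -32.13 − (47.88) = -80.01 mGal
Complete Bouguer anomaly = -80.01 + 2.61 = -77.40 mGal

-77.4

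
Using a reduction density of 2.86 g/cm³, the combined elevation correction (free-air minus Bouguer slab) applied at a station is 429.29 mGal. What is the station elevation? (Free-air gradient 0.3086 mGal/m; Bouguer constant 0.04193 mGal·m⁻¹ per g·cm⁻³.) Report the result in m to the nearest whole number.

Combined gradient = 0.3086 − 0.04193 × 2.86 = 0.1886802 mGal/m
h = 429.29 / 0.1886802 = 2275.23 m

2275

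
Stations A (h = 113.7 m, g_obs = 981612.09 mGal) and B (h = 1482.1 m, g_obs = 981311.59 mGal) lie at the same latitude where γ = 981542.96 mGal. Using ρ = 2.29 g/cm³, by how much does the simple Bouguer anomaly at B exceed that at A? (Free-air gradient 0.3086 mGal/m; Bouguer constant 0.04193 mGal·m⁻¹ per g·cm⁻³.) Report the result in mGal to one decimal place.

-9.6

Δg_SB(A) = 981612.09 − 981542.96 + 0.3086×113.7 − 0.04193×2.29×113.7 = 93.30 mGal
Δg_SB(B) = 981311.59 − 981542.96 + 0.3086×1482.1 − 0.04193×2.29×1482.1 = 83.70 mGal
Difference = 83.70 − (93.30) = -9.60 mGal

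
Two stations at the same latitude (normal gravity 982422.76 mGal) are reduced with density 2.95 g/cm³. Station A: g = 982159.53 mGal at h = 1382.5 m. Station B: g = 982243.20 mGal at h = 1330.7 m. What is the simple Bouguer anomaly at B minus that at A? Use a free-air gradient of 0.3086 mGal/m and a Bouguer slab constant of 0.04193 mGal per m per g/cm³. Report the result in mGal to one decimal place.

Δg_SB(A) = 982159.53 − 982422.76 + 0.3086×1382.5 − 0.04193×2.95×1382.5 = -7.60 mGal
Δg_SB(B) = 982243.20 − 982422.76 + 0.3086×1330.7 − 0.04193×2.95×1330.7 = 66.50 mGal
Difference = 66.50 − (-7.60) = 74.10 mGal

74.1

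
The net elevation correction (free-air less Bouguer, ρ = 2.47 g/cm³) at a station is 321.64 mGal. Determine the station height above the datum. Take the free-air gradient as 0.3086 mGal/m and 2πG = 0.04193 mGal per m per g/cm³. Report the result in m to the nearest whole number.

Combined gradient = 0.3086 − 0.04193 × 2.47 = 0.2050329 mGal/m
h = 321.64 / 0.2050329 = 1568.72 m

1569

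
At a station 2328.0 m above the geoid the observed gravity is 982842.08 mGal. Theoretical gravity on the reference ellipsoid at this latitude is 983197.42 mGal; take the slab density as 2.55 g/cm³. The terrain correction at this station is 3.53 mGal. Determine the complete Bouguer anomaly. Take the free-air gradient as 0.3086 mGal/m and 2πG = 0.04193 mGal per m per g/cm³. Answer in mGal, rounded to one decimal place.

Free-air correction = 0.3086 × 2328.0 = 718.42 mGal
Free-air anomaly = 982842.08 − 983197.42 + (718.42) = 363.08 mGal
Bouguer slab correction = 0.04193 × 2.55 × 2328.0 = 248.91 mGal
Simple Bouguer anomaly = 363.08 − (248.91) = 114.17 mGal
Complete Bouguer anomaly = 114.17 + 3.53 = 117.70 mGal

117.7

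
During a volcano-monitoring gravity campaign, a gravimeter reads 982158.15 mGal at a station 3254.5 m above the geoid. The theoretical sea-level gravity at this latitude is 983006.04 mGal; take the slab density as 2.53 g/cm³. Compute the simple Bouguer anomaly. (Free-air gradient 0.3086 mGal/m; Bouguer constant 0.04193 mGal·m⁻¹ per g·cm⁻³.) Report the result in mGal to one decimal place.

-188.8

Free-air correction = 0.3086 × 3254.5 = 1004.34 mGal
Free-air anomaly = 982158.15 − 983006.04 + (1004.34) = 156.45 mGal
Bouguer slab correction = 0.04193 × 2.53 × 3254.5 = 345.25 mGal
Simple Bouguer anomaly = 156.45 − (345.25) = -188.80 mGal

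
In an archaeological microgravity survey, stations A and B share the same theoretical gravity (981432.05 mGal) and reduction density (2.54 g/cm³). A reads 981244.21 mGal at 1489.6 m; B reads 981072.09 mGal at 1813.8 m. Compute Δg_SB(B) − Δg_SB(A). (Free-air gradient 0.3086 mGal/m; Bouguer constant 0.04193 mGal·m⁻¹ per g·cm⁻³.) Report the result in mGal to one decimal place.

-106.6

Δg_SB(A) = 981244.21 − 981432.05 + 0.3086×1489.6 − 0.04193×2.54×1489.6 = 113.20 mGal
Δg_SB(B) = 981072.09 − 981432.05 + 0.3086×1813.8 − 0.04193×2.54×1813.8 = 6.60 mGal
Difference = 6.60 − (113.20) = -106.60 mGal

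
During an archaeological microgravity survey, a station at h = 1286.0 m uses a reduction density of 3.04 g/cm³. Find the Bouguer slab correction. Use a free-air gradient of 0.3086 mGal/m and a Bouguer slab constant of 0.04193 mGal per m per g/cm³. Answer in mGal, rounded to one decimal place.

163.9

Bouguer slab correction = 0.04193 × 3.04 × 1286.0 = 163.9 mGal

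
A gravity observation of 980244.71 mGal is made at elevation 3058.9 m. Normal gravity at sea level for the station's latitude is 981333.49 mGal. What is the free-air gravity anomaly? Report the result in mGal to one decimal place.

-144.8

Free-air correction = 0.3086 × 3058.9 = 943.98 mGal
Free-air anomaly = 980244.71 − 981333.49 + (943.98) = -144.80 mGal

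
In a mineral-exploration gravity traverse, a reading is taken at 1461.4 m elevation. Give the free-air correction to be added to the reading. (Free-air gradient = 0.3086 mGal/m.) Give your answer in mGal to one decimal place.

451.0

Free-air correction = 0.3086 × 1461.4 = 451.0 mGal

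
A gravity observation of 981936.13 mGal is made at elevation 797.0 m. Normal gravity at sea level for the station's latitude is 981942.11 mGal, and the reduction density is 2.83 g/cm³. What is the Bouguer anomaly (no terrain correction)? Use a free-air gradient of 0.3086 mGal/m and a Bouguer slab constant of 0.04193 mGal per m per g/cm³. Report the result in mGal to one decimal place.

Free-air correction = 0.3086 × 797.0 = 245.95 mGal
Free-air anomaly = 981936.13 − 981942.11 + (245.95) = 239.97 mGal
Bouguer slab correction = 0.04193 × 2.83 × 797.0 = 94.57 mGal
Simple Bouguer anomaly = 239.97 − (94.57) = 145.40 mGal

145.4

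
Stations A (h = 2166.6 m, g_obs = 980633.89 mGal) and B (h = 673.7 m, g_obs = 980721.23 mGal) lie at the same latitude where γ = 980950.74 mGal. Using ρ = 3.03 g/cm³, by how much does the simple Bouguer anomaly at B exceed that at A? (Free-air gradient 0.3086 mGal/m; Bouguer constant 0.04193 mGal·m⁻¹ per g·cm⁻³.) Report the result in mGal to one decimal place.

Δg_SB(A) = 980633.89 − 980950.74 + 0.3086×2166.6 − 0.04193×3.03×2166.6 = 76.50 mGal
Δg_SB(B) = 980721.23 − 980950.74 + 0.3086×673.7 − 0.04193×3.03×673.7 = -107.20 mGal
Difference = -107.20 − (76.50) = -183.70 mGal

-183.7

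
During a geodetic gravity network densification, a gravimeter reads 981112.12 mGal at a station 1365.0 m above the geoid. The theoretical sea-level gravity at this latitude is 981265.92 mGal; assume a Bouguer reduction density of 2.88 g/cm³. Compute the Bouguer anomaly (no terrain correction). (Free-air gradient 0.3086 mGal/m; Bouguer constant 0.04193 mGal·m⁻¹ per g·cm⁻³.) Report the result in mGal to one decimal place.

102.6

Free-air correction = 0.3086 × 1365.0 = 421.24 mGal
Free-air anomaly = 981112.12 − 981265.92 + (421.24) = 267.44 mGal
Bouguer slab correction = 0.04193 × 2.88 × 1365.0 = 164.84 mGal
Simple Bouguer anomaly = 267.44 − (164.84) = 102.60 mGal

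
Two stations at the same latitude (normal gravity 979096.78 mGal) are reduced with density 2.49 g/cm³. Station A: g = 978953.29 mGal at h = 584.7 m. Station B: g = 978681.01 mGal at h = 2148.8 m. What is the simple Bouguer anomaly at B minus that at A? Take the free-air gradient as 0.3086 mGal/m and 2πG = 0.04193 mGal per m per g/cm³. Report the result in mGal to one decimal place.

47.1

Δg_SB(A) = 978953.29 − 979096.78 + 0.3086×584.7 − 0.04193×2.49×584.7 = -24.10 mGal
Δg_SB(B) = 978681.01 − 979096.78 + 0.3086×2148.8 − 0.04193×2.49×2148.8 = 23.00 mGal
Difference = 23.00 − (-24.10) = 47.10 mGal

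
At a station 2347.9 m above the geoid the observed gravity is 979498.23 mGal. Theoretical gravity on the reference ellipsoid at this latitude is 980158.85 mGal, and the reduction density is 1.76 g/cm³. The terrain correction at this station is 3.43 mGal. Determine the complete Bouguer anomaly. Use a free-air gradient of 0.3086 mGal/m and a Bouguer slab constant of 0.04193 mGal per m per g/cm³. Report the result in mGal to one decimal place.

Free-air correction = 0.3086 × 2347.9 = 724.56 mGal
Free-air anomaly = 979498.23 − 980158.85 + (724.56) = 63.94 mGal
Bouguer slab correction = 0.04193 × 1.76 × 2347.9 = 173.27 mGal
Simple Bouguer anomaly = 63.94 − (173.27) = -109.33 mGal
Complete Bouguer anomaly = -109.33 + 3.43 = -105.90 mGal

-105.9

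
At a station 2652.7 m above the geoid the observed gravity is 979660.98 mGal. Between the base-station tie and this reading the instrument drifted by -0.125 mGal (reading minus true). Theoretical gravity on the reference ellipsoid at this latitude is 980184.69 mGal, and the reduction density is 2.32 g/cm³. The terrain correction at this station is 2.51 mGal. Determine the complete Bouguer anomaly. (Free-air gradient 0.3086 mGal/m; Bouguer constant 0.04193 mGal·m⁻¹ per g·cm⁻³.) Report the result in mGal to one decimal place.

Drift-corrected reading = 979660.98 − (-0.125) = 979661.105 mGal
Free-air correction = 0.3086 × 2652.7 = 818.62 mGal
Free-air anomaly = 979661.105 − 980184.69 + (818.62) = 295.035 mGal
Bouguer slab correction = 0.04193 × 2.32 × 2652.7 = 258.05 mGal
Simple Bouguer anomaly = 295.035 − (258.05) = 36.985 mGal
Complete Bouguer anomaly = 36.985 + 2.51 = 39.495 mGal

39.5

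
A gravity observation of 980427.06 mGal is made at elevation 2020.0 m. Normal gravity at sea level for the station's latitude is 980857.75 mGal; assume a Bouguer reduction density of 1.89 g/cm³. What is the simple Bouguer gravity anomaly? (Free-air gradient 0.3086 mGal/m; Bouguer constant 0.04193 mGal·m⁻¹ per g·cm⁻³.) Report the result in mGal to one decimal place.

32.6

Free-air correction = 0.3086 × 2020.0 = 623.37 mGal
Free-air anomaly = 980427.06 − 980857.75 + (623.37) = 192.68 mGal
Bouguer slab correction = 0.04193 × 1.89 × 2020.0 = 160.08 mGal
Simple Bouguer anomaly = 192.68 − (160.08) = 32.60 mGal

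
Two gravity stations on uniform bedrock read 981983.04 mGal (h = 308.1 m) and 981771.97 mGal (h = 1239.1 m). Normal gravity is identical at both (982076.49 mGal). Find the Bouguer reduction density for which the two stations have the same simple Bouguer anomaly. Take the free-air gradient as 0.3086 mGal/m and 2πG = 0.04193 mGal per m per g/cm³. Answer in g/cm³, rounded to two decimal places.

1.95

Δg_obs = 981771.97 − 981983.04 = -211.07 mGal over Δh = 1239.1 − 308.1 = 931.0 m
Equal Bouguer anomalies ⇒ Δg_obs + (0.3086 − 0.04193ρ)·Δh = 0
0.3086 − 0.04193ρ = −Δg_obs/Δh = 0.22671
ρ = (0.3086 − 0.22671) / 0.04193 = 1.95 g/cm³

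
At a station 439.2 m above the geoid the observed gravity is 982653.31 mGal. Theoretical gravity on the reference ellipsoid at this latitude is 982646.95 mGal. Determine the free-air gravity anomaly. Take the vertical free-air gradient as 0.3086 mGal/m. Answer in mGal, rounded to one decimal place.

Free-air correction = 0.3086 × 439.2 = 135.54 mGal
Free-air anomaly = 982653.31 − 982646.95 + (135.54) = 141.90 mGal

141.9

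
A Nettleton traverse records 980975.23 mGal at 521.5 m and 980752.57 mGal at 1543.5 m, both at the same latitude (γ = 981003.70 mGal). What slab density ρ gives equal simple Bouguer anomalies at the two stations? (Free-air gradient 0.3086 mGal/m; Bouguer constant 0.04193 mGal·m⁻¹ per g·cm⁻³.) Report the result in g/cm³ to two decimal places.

2.16

Δg_obs = 980752.57 − 980975.23 = -222.66 mGal over Δh = 1543.5 − 521.5 = 1022.0 m
Equal Bouguer anomalies ⇒ Δg_obs + (0.3086 − 0.04193ρ)·Δh = 0
0.3086 − 0.04193ρ = −Δg_obs/Δh = 0.21787
ρ = (0.3086 − 0.21787) / 0.04193 = 2.16 g/cm³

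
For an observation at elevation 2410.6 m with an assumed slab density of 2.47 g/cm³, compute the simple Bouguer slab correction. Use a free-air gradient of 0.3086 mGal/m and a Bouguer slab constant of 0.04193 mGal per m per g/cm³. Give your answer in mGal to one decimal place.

Bouguer slab correction = 0.04193 × 2.47 × 2410.6 = 249.7 mGal

249.7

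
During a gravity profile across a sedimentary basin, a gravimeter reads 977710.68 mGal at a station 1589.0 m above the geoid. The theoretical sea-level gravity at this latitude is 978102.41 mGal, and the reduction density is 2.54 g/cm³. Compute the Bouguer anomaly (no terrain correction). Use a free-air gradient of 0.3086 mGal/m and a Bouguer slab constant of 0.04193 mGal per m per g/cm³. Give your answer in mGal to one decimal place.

-70.6

Free-air correction = 0.3086 × 1589.0 = 490.37 mGal
Free-air anomaly = 977710.68 − 978102.41 + (490.37) = 98.64 mGal
Bouguer slab correction = 0.04193 × 2.54 × 1589.0 = 169.23 mGal
Simple Bouguer anomaly = 98.64 − (169.23) = -70.59 mGal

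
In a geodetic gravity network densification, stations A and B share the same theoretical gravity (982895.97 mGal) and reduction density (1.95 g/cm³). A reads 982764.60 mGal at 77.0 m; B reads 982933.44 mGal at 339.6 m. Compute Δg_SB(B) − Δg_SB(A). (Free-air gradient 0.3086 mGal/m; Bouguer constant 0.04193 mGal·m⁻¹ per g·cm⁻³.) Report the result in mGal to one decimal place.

Δg_SB(A) = 982764.60 − 982895.97 + 0.3086×77.0 − 0.04193×1.95×77.0 = -113.90 mGal
Δg_SB(B) = 982933.44 − 982895.97 + 0.3086×339.6 − 0.04193×1.95×339.6 = 114.50 mGal
Difference = 114.50 − (-113.90) = 228.40 mGal

228.4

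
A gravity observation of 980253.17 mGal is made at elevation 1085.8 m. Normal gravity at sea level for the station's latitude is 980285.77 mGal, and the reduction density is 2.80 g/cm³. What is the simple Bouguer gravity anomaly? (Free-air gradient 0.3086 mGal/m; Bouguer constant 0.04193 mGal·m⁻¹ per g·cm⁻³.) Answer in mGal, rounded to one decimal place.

Free-air correction = 0.3086 × 1085.8 = 335.08 mGal
Free-air anomaly = 980253.17 − 980285.77 + (335.08) = 302.48 mGal
Bouguer slab correction = 0.04193 × 2.80 × 1085.8 = 127.48 mGal
Simple Bouguer anomaly = 302.48 − (127.48) = 175.00 mGal

175.0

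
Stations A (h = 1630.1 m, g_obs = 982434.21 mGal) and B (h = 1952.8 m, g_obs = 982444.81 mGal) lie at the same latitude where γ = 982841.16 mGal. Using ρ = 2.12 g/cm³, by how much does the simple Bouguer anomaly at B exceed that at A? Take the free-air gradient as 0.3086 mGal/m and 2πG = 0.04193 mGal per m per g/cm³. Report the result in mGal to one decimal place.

81.5

Δg_SB(A) = 982434.21 − 982841.16 + 0.3086×1630.1 − 0.04193×2.12×1630.1 = -48.80 mGal
Δg_SB(B) = 982444.81 − 982841.16 + 0.3086×1952.8 − 0.04193×2.12×1952.8 = 32.70 mGal
Difference = 32.70 − (-48.80) = 81.50 mGal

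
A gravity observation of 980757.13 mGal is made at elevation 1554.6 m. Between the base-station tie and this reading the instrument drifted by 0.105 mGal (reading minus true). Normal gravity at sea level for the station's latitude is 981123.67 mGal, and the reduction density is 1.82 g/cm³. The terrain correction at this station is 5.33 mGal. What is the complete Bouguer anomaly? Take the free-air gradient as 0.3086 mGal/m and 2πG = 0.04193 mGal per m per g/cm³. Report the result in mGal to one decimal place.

Drift-corrected reading = 980757.13 − (0.105) = 980757.025 mGal
Free-air correction = 0.3086 × 1554.6 = 479.75 mGal
Free-air anomaly = 980757.025 − 981123.67 + (479.75) = 113.105 mGal
Bouguer slab correction = 0.04193 × 1.82 × 1554.6 = 118.64 mGal
Simple Bouguer anomaly = 113.105 − (118.64) = -5.535 mGal
Complete Bouguer anomaly = -5.535 + 5.33 = -0.205 mGal

-0.2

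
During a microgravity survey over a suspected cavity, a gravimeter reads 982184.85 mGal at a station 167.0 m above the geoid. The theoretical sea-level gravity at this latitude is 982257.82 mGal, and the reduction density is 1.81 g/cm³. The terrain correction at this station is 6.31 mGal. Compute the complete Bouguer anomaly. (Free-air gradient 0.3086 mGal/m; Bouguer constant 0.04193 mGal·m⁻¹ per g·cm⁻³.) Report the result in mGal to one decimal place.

-27.8

Free-air correction = 0.3086 × 167.0 = 51.54 mGal
Free-air anomaly = 982184.85 − 982257.82 + (51.54) = -21.43 mGal
Bouguer slab correction = 0.04193 × 1.81 × 167.0 = 12.67 mGal
Simple Bouguer anomaly = -21.43 − (12.67) = -34.10 mGal
Complete Bouguer anomaly = -34.10 + 6.31 = -27.79 mGal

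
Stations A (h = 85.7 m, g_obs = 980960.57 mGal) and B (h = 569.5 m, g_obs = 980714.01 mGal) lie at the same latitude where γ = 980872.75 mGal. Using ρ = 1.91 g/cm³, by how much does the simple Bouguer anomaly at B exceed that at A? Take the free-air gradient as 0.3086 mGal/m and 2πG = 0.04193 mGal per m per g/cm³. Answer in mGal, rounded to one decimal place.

Δg_SB(A) = 980960.57 − 980872.75 + 0.3086×85.7 − 0.04193×1.91×85.7 = 107.40 mGal
Δg_SB(B) = 980714.01 − 980872.75 + 0.3086×569.5 − 0.04193×1.91×569.5 = -28.60 mGal
Difference = -28.60 − (107.40) = -136.00 mGal

-136.0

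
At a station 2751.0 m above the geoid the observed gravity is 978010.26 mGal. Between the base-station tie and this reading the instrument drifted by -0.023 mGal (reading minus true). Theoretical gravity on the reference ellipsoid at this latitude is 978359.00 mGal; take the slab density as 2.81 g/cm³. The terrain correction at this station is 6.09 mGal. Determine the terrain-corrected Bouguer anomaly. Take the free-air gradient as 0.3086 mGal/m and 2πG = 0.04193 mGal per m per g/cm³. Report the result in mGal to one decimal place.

Drift-corrected reading = 978010.26 − (-0.023) = 978010.283 mGal
Free-air correction = 0.3086 × 2751.0 = 848.96 mGal
Free-air anomaly = 978010.283 − 978359.00 + (848.96) = 500.243 mGal
Bouguer slab correction = 0.04193 × 2.81 × 2751.0 = 324.13 mGal
Simple Bouguer anomaly = 500.243 − (324.13) = 176.113 mGal
Complete Bouguer anomaly = 176.113 + 6.09 = 182.203 mGal

182.2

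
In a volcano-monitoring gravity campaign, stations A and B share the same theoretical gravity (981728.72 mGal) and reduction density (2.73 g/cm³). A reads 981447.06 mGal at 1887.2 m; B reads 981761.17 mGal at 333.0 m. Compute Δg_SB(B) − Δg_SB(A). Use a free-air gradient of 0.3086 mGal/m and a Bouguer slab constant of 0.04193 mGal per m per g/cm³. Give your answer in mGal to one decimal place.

12.4

Δg_SB(A) = 981447.06 − 981728.72 + 0.3086×1887.2 − 0.04193×2.73×1887.2 = 84.70 mGal
Δg_SB(B) = 981761.17 − 981728.72 + 0.3086×333.0 − 0.04193×2.73×333.0 = 97.10 mGal
Difference = 97.10 − (84.70) = 12.40 mGal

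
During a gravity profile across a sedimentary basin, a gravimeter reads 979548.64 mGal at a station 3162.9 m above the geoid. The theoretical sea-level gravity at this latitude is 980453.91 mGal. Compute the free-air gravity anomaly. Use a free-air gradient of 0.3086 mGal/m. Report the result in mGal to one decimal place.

Free-air correction = 0.3086 × 3162.9 = 976.07 mGal
Free-air anomaly = 979548.64 − 980453.91 + (976.07) = 70.80 mGal

70.8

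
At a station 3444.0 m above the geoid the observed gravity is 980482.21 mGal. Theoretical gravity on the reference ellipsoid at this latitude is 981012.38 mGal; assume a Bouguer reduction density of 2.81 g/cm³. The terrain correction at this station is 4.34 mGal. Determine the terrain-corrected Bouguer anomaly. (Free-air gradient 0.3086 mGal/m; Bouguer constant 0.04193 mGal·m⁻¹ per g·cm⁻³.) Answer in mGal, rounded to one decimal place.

Free-air correction = 0.3086 × 3444.0 = 1062.82 mGal
Free-air anomaly = 980482.21 − 981012.38 + (1062.82) = 532.65 mGal
Bouguer slab correction = 0.04193 × 2.81 × 3444.0 = 405.78 mGal
Simple Bouguer anomaly = 532.65 − (405.78) = 126.87 mGal
Complete Bouguer anomaly = 126.87 + 4.34 = 131.21 mGal

131.2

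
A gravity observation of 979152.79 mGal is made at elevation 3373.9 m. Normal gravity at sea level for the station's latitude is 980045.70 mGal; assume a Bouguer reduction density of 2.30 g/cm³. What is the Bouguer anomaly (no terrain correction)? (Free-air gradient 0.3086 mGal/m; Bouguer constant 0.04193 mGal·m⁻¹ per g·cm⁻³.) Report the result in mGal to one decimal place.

-177.1

Free-air correction = 0.3086 × 3373.9 = 1041.19 mGal
Free-air anomaly = 979152.79 − 980045.70 + (1041.19) = 148.28 mGal
Bouguer slab correction = 0.04193 × 2.30 × 3373.9 = 325.38 mGal
Simple Bouguer anomaly = 148.28 − (325.38) = -177.10 mGal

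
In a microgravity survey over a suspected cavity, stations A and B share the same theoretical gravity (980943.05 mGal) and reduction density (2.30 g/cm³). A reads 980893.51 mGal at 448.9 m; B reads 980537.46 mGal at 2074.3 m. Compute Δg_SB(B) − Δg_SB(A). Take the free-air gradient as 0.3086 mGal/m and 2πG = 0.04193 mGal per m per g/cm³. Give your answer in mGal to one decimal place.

Δg_SB(A) = 980893.51 − 980943.05 + 0.3086×448.9 − 0.04193×2.30×448.9 = 45.70 mGal
Δg_SB(B) = 980537.46 − 980943.05 + 0.3086×2074.3 − 0.04193×2.30×2074.3 = 34.50 mGal
Difference = 34.50 − (45.70) = -11.20 mGal

-11.2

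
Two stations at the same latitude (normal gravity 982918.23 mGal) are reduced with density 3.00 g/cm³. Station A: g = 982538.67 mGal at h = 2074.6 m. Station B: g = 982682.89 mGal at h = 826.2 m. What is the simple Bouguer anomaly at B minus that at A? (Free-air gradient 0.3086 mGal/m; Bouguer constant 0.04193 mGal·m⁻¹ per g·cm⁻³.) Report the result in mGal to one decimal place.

-84.0

Δg_SB(A) = 982538.67 − 982918.23 + 0.3086×2074.6 − 0.04193×3.00×2074.6 = -0.30 mGal
Δg_SB(B) = 982682.89 − 982918.23 + 0.3086×826.2 − 0.04193×3.00×826.2 = -84.30 mGal
Difference = -84.30 − (-0.30) = -84.00 mGal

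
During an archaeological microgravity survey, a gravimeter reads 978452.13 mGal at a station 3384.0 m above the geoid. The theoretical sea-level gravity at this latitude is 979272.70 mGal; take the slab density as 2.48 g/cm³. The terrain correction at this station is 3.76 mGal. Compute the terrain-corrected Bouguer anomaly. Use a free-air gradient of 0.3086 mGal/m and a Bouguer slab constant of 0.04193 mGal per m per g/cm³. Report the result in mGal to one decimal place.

-124.4

Free-air correction = 0.3086 × 3384.0 = 1044.30 mGal
Free-air anomaly = 978452.13 − 979272.70 + (1044.30) = 223.73 mGal
Bouguer slab correction = 0.04193 × 2.48 × 3384.0 = 351.89 mGal
Simple Bouguer anomaly = 223.73 − (351.89) = -128.16 mGal
Complete Bouguer anomaly = -128.16 + 3.76 = -124.40 mGal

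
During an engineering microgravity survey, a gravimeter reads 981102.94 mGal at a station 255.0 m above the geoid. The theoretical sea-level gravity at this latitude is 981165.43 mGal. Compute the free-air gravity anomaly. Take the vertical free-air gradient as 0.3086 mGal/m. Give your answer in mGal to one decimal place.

Free-air correction = 0.3086 × 255.0 = 78.69 mGal
Free-air anomaly = 981102.94 − 981165.43 + (78.69) = 16.20 mGal

16.2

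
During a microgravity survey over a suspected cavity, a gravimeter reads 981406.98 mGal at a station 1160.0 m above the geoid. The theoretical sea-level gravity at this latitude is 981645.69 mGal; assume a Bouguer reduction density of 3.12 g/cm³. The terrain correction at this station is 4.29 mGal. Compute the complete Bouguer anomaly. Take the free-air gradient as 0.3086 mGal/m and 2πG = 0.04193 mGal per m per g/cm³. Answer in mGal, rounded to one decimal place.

Free-air correction = 0.3086 × 1160.0 = 357.98 mGal
Free-air anomaly = 981406.98 − 981645.69 + (357.98) = 119.27 mGal
Bouguer slab correction = 0.04193 × 3.12 × 1160.0 = 151.75 mGal
Simple Bouguer anomaly = 119.27 − (151.75) = -32.48 mGal
Complete Bouguer anomaly = -32.48 + 4.29 = -28.19 mGal

-28.2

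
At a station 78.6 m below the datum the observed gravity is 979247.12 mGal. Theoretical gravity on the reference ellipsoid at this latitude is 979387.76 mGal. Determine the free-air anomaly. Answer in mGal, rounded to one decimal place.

-164.9

Free-air correction = 0.3086 × -78.6 = -24.26 mGal
Free-air anomaly = 979247.12 − 979387.76 + (-24.26) = -164.90 mGal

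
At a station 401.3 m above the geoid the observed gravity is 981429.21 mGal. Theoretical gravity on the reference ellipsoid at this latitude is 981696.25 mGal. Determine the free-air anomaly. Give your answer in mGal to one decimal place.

-143.2

Free-air correction = 0.3086 × 401.3 = 123.84 mGal
Free-air anomaly = 981429.21 − 981696.25 + (123.84) = -143.20 mGal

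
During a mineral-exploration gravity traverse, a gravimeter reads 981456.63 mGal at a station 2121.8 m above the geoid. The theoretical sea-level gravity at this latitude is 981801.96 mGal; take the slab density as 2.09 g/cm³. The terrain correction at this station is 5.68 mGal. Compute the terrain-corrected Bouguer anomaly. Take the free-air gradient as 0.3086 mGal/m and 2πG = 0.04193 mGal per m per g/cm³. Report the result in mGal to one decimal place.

Free-air correction = 0.3086 × 2121.8 = 654.79 mGal
Free-air anomaly = 981456.63 − 981801.96 + (654.79) = 309.46 mGal
Bouguer slab correction = 0.04193 × 2.09 × 2121.8 = 185.94 mGal
Simple Bouguer anomaly = 309.46 − (185.94) = 123.52 mGal
Complete Bouguer anomaly = 123.52 + 5.68 = 129.20 mGal

129.2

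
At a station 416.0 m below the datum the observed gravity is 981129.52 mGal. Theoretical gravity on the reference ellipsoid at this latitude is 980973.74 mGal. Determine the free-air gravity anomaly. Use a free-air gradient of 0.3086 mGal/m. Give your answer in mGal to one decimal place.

27.4

Free-air correction = 0.3086 × -416.0 = -128.38 mGal
Free-air anomaly = 981129.52 − 980973.74 + (-128.38) = 27.40 mGal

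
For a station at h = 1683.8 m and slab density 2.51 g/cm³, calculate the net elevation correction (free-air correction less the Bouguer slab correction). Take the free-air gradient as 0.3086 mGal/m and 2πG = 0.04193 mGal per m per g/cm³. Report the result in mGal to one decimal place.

Combined gradient = 0.3086 − 0.04193 × 2.51 = 0.2033557 mGal/m
Combined elevation correction = 0.2033557 × 1683.8 = 342.4 mGal

342.4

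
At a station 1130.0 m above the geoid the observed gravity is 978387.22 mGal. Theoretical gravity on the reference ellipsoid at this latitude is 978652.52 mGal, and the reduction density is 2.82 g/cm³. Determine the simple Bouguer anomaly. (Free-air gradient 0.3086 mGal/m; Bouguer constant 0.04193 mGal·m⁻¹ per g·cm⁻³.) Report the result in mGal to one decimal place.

-50.2

Free-air correction = 0.3086 × 1130.0 = 348.72 mGal
Free-air anomaly = 978387.22 − 978652.52 + (348.72) = 83.42 mGal
Bouguer slab correction = 0.04193 × 2.82 × 1130.0 = 133.61 mGal
Simple Bouguer anomaly = 83.42 − (133.61) = -50.19 mGal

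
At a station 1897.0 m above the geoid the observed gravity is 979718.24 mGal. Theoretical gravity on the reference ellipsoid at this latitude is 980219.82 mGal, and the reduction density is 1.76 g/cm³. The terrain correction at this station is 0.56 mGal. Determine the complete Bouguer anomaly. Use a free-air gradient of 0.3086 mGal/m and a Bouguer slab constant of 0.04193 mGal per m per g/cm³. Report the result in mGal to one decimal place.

Free-air correction = 0.3086 × 1897.0 = 585.41 mGal
Free-air anomaly = 979718.24 − 980219.82 + (585.41) = 83.83 mGal
Bouguer slab correction = 0.04193 × 1.76 × 1897.0 = 139.99 mGal
Simple Bouguer anomaly = 83.83 − (139.99) = -56.16 mGal
Complete Bouguer anomaly = -56.16 + 0.56 = -55.60 mGal

-55.6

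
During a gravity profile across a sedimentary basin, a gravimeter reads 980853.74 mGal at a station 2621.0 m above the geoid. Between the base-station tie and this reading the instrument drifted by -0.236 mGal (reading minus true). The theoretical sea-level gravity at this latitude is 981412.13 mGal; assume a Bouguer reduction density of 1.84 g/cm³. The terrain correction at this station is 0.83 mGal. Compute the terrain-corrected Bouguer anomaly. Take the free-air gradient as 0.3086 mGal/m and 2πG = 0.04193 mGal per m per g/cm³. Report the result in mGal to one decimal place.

Drift-corrected reading = 980853.74 − (-0.236) = 980853.976 mGal
Free-air correction = 0.3086 × 2621.0 = 808.84 mGal
Free-air anomaly = 980853.976 − 981412.13 + (808.84) = 250.686 mGal
Bouguer slab correction = 0.04193 × 1.84 × 2621.0 = 202.21 mGal
Simple Bouguer anomaly = 250.686 − (202.21) = 48.476 mGal
Complete Bouguer anomaly = 48.476 + 0.83 = 49.306 mGal

49.3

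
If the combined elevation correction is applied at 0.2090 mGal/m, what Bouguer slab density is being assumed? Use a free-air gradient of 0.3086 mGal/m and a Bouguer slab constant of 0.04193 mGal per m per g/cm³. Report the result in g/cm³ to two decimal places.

2.38

0.2090 = 0.3086 − 0.04193 × ρ
ρ = (0.3086 − 0.2090) / 0.04193 = 2.38 g/cm³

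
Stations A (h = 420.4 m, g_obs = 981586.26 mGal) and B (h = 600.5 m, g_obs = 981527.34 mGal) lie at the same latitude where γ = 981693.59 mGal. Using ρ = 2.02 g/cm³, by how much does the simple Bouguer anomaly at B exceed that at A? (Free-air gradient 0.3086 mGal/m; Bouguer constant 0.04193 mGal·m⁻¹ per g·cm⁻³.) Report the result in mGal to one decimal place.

-18.6

Δg_SB(A) = 981586.26 − 981693.59 + 0.3086×420.4 − 0.04193×2.02×420.4 = -13.20 mGal
Δg_SB(B) = 981527.34 − 981693.59 + 0.3086×600.5 − 0.04193×2.02×600.5 = -31.80 mGal
Difference = -31.80 − (-13.20) = -18.60 mGal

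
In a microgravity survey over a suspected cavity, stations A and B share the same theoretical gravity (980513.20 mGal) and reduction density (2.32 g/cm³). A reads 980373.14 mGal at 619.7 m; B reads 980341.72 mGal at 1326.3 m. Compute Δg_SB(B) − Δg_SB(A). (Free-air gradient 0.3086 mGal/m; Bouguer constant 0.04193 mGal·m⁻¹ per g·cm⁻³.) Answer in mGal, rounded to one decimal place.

Δg_SB(A) = 980373.14 − 980513.20 + 0.3086×619.7 − 0.04193×2.32×619.7 = -9.10 mGal
Δg_SB(B) = 980341.72 − 980513.20 + 0.3086×1326.3 − 0.04193×2.32×1326.3 = 108.80 mGal
Difference = 108.80 − (-9.10) = 117.90 mGal

117.9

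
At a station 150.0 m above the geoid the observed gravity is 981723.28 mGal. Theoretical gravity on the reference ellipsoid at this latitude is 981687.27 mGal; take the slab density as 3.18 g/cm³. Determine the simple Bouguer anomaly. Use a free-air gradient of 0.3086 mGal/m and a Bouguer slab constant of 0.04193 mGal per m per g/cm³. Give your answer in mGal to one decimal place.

62.3

Free-air correction = 0.3086 × 150.0 = 46.29 mGal
Free-air anomaly = 981723.28 − 981687.27 + (46.29) = 82.30 mGal
Bouguer slab correction = 0.04193 × 3.18 × 150.0 = 20.00 mGal
Simple Bouguer anomaly = 82.30 − (20.00) = 62.30 mGal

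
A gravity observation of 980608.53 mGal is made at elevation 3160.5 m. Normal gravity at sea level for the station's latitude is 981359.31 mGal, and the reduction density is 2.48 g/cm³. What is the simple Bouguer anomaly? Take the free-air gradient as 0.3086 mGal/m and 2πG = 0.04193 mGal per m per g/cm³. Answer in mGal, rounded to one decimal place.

Free-air correction = 0.3086 × 3160.5 = 975.33 mGal
Free-air anomaly = 980608.53 − 981359.31 + (975.33) = 224.55 mGal
Bouguer slab correction = 0.04193 × 2.48 × 3160.5 = 328.65 mGal
Simple Bouguer anomaly = 224.55 − (328.65) = -104.10 mGal

-104.1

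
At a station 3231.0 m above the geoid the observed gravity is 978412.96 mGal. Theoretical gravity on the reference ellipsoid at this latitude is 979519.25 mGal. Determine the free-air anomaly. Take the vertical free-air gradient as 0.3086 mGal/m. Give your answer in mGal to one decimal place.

-109.2

Free-air correction = 0.3086 × 3231.0 = 997.09 mGal
Free-air anomaly = 978412.96 − 979519.25 + (997.09) = -109.20 mGal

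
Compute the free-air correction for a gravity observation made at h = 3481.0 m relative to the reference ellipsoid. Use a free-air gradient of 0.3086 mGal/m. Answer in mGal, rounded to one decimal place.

Free-air correction = 0.3086 × 3481.0 = 1074.2 mGal

1074.2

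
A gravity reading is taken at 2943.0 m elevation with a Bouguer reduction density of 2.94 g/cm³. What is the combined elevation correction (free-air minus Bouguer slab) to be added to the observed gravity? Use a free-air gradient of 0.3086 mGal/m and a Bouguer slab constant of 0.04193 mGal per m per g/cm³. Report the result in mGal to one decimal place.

545.4

Combined gradient = 0.3086 − 0.04193 × 2.94 = 0.1853258 mGal/m
Combined elevation correction = 0.1853258 × 2943.0 = 545.4 mGal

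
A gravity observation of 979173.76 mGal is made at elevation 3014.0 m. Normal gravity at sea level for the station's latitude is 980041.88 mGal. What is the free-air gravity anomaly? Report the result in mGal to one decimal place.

62.0

Free-air correction = 0.3086 × 3014.0 = 930.12 mGal
Free-air anomaly = 979173.76 − 980041.88 + (930.12) = 62.00 mGal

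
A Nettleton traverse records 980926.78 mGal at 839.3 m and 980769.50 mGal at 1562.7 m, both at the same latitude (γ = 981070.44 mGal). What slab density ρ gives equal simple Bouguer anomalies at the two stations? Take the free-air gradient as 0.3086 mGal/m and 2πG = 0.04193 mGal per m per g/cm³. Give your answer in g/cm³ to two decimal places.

2.17

Δg_obs = 980769.50 − 980926.78 = -157.28 mGal over Δh = 1562.7 − 839.3 = 723.4 m
Equal Bouguer anomalies ⇒ Δg_obs + (0.3086 − 0.04193ρ)·Δh = 0
0.3086 − 0.04193ρ = −Δg_obs/Δh = 0.21742
ρ = (0.3086 − 0.21742) / 0.04193 = 2.17 g/cm³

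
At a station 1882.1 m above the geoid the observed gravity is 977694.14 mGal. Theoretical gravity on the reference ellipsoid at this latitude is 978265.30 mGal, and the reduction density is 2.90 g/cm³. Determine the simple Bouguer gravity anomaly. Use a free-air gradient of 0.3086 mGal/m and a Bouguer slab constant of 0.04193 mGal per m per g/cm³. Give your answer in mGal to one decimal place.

-219.2

Free-air correction = 0.3086 × 1882.1 = 580.82 mGal
Free-air anomaly = 977694.14 − 978265.30 + (580.82) = 9.66 mGal
Bouguer slab correction = 0.04193 × 2.90 × 1882.1 = 228.86 mGal
Simple Bouguer anomaly = 9.66 − (228.86) = -219.20 mGal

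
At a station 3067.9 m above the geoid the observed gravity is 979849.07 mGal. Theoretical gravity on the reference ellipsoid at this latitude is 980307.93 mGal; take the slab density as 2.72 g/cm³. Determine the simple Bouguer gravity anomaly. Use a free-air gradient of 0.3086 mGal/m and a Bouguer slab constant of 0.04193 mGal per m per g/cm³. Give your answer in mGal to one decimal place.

Free-air correction = 0.3086 × 3067.9 = 946.75 mGal
Free-air anomaly = 979849.07 − 980307.93 + (946.75) = 487.89 mGal
Bouguer slab correction = 0.04193 × 2.72 × 3067.9 = 349.89 mGal
Simple Bouguer anomaly = 487.89 − (349.89) = 138.00 mGal

138.0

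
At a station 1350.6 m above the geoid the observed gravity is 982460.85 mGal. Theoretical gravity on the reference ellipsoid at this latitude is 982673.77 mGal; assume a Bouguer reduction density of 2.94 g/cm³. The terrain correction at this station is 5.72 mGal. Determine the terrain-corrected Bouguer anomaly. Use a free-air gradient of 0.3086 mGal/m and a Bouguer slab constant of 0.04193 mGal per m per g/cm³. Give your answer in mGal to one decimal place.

43.1

Free-air correction = 0.3086 × 1350.6 = 416.80 mGal
Free-air anomaly = 982460.85 − 982673.77 + (416.80) = 203.88 mGal
Bouguer slab correction = 0.04193 × 2.94 × 1350.6 = 166.49 mGal
Simple Bouguer anomaly = 203.88 − (166.49) = 37.39 mGal
Complete Bouguer anomaly = 37.39 + 5.72 = 43.11 mGal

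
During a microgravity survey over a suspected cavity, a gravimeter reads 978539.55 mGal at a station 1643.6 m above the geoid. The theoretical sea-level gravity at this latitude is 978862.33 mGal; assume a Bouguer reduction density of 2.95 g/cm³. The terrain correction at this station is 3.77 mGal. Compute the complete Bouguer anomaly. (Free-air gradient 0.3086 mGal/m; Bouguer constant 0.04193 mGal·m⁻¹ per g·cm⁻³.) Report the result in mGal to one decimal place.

Free-air correction = 0.3086 × 1643.6 = 507.21 mGal
Free-air anomaly = 978539.55 − 978862.33 + (507.21) = 184.43 mGal
Bouguer slab correction = 0.04193 × 2.95 × 1643.6 = 203.30 mGal
Simple Bouguer anomaly = 184.43 − (203.30) = -18.87 mGal
Complete Bouguer anomaly = -18.87 + 3.77 = -15.10 mGal

-15.1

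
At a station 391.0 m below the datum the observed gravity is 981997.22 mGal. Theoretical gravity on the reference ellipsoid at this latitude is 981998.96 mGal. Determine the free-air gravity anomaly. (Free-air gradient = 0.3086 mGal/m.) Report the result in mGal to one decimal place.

-122.4

Free-air correction = 0.3086 × -391.0 = -120.66 mGal
Free-air anomaly = 981997.22 − 981998.96 + (-120.66) = -122.40 mGal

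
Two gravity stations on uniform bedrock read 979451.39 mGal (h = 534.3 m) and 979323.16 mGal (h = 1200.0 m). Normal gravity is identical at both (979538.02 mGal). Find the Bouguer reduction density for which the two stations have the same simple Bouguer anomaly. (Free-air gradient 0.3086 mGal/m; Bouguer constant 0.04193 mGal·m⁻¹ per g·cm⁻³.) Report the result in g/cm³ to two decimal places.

Δg_obs = 979323.16 − 979451.39 = -128.23 mGal over Δh = 1200.0 − 534.3 = 665.7 m
Equal Bouguer anomalies ⇒ Δg_obs + (0.3086 − 0.04193ρ)·Δh = 0
0.3086 − 0.04193ρ = −Δg_obs/Δh = 0.19262
ρ = (0.3086 − 0.19262) / 0.04193 = 2.77 g/cm³

2.77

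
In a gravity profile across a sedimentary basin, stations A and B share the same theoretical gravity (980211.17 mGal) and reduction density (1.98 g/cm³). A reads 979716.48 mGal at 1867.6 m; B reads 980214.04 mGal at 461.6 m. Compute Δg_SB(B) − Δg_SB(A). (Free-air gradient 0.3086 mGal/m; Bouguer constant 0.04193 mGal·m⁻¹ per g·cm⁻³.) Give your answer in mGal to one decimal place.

180.4

Δg_SB(A) = 979716.48 − 980211.17 + 0.3086×1867.6 − 0.04193×1.98×1867.6 = -73.40 mGal
Δg_SB(B) = 980214.04 − 980211.17 + 0.3086×461.6 − 0.04193×1.98×461.6 = 107.00 mGal
Difference = 107.00 − (-73.40) = 180.40 mGal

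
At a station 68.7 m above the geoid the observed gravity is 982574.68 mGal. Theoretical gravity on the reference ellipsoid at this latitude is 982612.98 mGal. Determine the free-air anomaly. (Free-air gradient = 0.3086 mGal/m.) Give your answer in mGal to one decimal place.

Free-air correction = 0.3086 × 68.7 = 21.20 mGal
Free-air anomaly = 982574.68 − 982612.98 + (21.20) = -17.10 mGal

-17.1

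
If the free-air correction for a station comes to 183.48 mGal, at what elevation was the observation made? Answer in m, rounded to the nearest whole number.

595

h = 183.48 / 0.3086 = 594.56 m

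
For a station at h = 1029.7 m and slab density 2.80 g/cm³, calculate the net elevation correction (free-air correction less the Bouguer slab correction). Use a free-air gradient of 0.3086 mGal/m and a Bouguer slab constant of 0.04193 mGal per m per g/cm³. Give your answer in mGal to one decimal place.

Combined gradient = 0.3086 − 0.04193 × 2.80 = 0.1911960 mGal/m
Combined elevation correction = 0.1911960 × 1029.7 = 196.9 mGal

196.9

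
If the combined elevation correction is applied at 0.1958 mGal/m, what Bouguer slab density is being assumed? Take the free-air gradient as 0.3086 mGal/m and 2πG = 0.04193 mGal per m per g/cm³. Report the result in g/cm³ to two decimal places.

0.1958 = 0.3086 − 0.04193 × ρ
ρ = (0.3086 − 0.1958) / 0.04193 = 2.69 g/cm³

2.69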